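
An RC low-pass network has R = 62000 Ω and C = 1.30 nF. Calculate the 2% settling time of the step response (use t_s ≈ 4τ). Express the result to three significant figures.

τ = RC = 62000 × 1.30 nF = 0.0000806 s.
t_s ≈ 4τ = 0.000322 s.

t_s ≈ 0.000322 s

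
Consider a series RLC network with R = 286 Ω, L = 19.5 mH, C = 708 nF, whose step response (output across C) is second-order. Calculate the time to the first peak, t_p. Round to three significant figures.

t_p ≈ 0.000727 s

For a series RLC circuit (capacitor voltage as output), ω_n = 1/√(LC) = 1/√(19.5 mH · 708 nF) = 8510 rad/s.
ζ = (R/2)·√(C/L) = (286/2)·√(708 nF/19.5 mH) = 0.862.
ω_d = ω_n√(1−ζ²) = 4320 rad/s. t_p = π/ω_d = 0.000727 s.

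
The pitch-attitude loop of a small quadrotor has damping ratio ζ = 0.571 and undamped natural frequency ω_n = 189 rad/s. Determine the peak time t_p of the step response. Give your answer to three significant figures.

t_p ≈ 0.0202 s

The damped frequency is ω_d = ω_n√(1−ζ²) = 189·√(1−0.326) = 155 rad/s.
Peak time t_p = π/ω_d = π/155 = 0.0202 s.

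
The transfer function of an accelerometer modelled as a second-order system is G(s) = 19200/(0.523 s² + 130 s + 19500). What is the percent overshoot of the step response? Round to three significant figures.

Dividing through by 0.523: denominator becomes s² + 248.6 s + 37280.
So ω_n = √37280 = 193 rad/s and ζ = 248.6/(2·193) = 0.644.
Overshoot: exp(−π·0.644/√(1−0.644²)) = 0.0712, i.e. 7.12%.

%OS ≈ 7.12%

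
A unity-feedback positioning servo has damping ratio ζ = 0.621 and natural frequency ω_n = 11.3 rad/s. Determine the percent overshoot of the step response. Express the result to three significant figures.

%OS ≈ 8.30%

For an underdamped second-order system, %OS = 100·exp(−πζ/√(1−ζ²)).
πζ/√(1−ζ²) = π·0.621/√(1−0.386) = 2.489, so %OS = 100·e^(−2.489) = 8.30%.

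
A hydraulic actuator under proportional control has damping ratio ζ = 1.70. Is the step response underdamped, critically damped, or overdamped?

Since ζ = 1.70 > 1, the system is overdamped.

overdamped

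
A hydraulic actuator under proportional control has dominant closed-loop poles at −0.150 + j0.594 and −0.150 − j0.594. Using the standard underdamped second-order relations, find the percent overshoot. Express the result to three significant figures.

|pole| = ω_n = √(0.150² + 0.594²) = 0.613 rad/s; ζ = cos θ = σ/ω_n = 0.245.
%OS = 100·exp(−πζ/√(1−ζ²)) = 45.2%.

%OS ≈ 45.2%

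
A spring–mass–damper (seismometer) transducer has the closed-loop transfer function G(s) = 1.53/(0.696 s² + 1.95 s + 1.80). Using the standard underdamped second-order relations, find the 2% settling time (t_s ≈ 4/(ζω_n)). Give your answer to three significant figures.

Dividing through by 0.696: denominator becomes s² + 2.802 s + 2.586.
So ω_n = √2.586 = 1.61 rad/s and ζ = 2.802/(2·1.61) = 0.871.
t_s ≈ 4/(ζω_n) = 2.86 s.

t_s ≈ 2.86 s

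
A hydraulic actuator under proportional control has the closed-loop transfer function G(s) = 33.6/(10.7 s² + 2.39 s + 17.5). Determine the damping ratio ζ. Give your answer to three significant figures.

Dividing through by 10.7: denominator becomes s² + 0.2234 s + 1.636.
So ω_n = √1.636 = 1.28 rad/s and ζ = 0.2234/(2·1.28) = 0.0873.

ζ ≈ 0.0873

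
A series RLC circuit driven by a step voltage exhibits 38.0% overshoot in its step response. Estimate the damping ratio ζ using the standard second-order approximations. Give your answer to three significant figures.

ζ ≈ 0.294

Inverting the overshoot relation: ζ = |ln 0.380|/√(π² + ln²0.380) = 0.294.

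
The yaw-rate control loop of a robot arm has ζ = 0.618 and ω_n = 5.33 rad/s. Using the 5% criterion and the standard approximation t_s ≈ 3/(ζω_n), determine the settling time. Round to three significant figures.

t_s ≈ 3/(ζω_n) = 3/(0.618 × 5.33) = 0.911 s.

t_s ≈ 0.911 s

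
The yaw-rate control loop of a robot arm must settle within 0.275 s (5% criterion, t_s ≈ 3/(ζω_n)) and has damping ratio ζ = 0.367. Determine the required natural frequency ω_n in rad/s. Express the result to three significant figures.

Rearranging t_s ≈ 3/(ζω_n) gives ω_n = 3/(ζ·t_s) = 3/(0.367 × 0.275) = 29.7 rad/s.

ω_n ≈ 29.7 rad/s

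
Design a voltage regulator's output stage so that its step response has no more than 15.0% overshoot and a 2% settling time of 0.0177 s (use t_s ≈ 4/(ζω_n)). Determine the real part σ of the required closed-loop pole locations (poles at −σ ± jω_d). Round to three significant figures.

σ ≈ 226

The settling-time spec alone fixes σ = ζω_n = 4/t_s = 4/0.0177 = 226.
(Overshoot then fixes ζ = 0.517 and hence ω_d = σ·√(1−ζ²)/ζ = 374 rad/s.)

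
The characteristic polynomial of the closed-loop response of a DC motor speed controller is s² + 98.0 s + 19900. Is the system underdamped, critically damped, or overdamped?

a² − 4b = 98.0² − 4·19900 < 0 (complex roots); the system is underdamped.

underdamped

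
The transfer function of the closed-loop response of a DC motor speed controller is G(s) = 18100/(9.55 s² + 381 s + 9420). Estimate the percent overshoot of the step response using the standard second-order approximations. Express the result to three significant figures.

Dividing through by 9.55: denominator becomes s² + 39.90 s + 986.4.
So ω_n = √986.4 = 31.4 rad/s and ζ = 39.90/(2·31.4) = 0.635.
%OS = 100·exp(−πζ/√(1−ζ²)) = 7.55%.

%OS ≈ 7.55%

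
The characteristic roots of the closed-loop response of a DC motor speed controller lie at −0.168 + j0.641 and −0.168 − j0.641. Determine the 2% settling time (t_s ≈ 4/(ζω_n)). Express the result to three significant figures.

For poles at −σ ± jω_d, ζω_n = σ = 0.168, so t_s ≈ 4/σ = 23.8 s.

t_s ≈ 23.8 s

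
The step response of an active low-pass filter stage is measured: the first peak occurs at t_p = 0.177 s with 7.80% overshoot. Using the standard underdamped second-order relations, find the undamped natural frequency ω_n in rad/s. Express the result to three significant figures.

ω_n ≈ 22.9 rad/s

The overshoot fixes ζ = −ln(OS)/√(π²+ln²(OS)) = 0.630.
From t_p = π/ω_d, ω_d = π/0.177 = 17.7 rad/s, so ω_n = ω_d/√(1−ζ²) = 22.9 rad/s.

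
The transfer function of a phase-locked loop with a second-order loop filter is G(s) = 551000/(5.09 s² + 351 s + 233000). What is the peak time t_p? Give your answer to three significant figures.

Dividing through by 5.09: denominator becomes s² + 68.96 s + 45780.
So ω_n = √45780 = 214 rad/s and ζ = 68.96/(2·214) = 0.161.
ω_d = ω_n√(1−ζ²) = 211 rad/s. t_p = π/ω_d = 0.0149 s.

t_p ≈ 0.0149 s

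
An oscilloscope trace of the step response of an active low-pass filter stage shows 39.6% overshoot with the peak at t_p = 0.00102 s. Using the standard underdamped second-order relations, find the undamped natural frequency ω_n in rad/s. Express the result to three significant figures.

ω_n ≈ 3210 rad/s

ζ from %OS: ζ = |ln 0.396|/√(π²+ln²0.396) = 0.283.
From t_p = π/ω_d, ω_d = π/0.00102 = 3080 rad/s, so ω_n = ω_d/√(1−ζ²) = 3210 rad/s.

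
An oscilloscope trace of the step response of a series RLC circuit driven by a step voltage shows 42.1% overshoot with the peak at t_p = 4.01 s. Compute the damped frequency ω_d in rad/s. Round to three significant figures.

t_p = π/ω_d, so ω_d = π/4.01 = 0.783 rad/s.

ω_d ≈ 0.783 rad/s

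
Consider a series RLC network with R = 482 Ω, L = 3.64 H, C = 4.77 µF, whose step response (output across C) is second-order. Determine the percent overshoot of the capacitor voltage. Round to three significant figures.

For a series RLC circuit (capacitor voltage as output), ω_n = 1/√(LC) = 1/√(3.64 H · 4.77 µF) = 240 rad/s.
ζ = (R/2)·√(C/L) = (482/2)·√(4.77 µF/3.64 H) = 0.276.
%OS = 100·exp(−πζ/√(1−ζ²)) = 40.6%.

%OS ≈ 40.6%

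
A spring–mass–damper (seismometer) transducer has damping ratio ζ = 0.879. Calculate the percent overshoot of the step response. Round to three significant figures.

%OS ≈ 0.305%

For an underdamped second-order system, %OS = 100·exp(−πζ/√(1−ζ²)).
πζ/√(1−ζ²) = π·0.879/√(1−0.773) = 5.791, so %OS = 100·e^(−5.791) = 0.305%.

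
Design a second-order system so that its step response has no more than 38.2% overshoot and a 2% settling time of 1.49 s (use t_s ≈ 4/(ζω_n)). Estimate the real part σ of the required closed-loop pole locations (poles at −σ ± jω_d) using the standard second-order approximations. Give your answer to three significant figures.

The settling-time spec alone fixes σ = ζω_n = 4/t_s = 4/1.49 = 2.68.
(Overshoot then fixes ζ = 0.293 and hence ω_d = σ·√(1−ζ²)/ζ = 8.76 rad/s.)

σ ≈ 2.68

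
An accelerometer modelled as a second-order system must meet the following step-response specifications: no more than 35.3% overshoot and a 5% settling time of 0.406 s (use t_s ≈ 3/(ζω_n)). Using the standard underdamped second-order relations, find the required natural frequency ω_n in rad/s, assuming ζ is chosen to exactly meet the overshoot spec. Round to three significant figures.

ω_n ≈ 23.5 rad/s

From %OS = 100·exp(−πζ/√(1−ζ²)), invert to get ζ = −ln(OS)/√(π² + ln²(OS)) with OS = 0.353.
−ln 0.353 = 1.041, so ζ = 1.041/√(π² + 1.084) = 0.315.
From t_s ≈ 3/(ζω_n): ω_n = 3/(ζ·t_s) = 3/(0.315·0.406) = 23.5 rad/s.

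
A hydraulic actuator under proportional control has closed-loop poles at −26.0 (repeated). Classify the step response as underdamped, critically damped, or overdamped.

Since there is a repeated negative-real pole, the response is critically damped.

critically damped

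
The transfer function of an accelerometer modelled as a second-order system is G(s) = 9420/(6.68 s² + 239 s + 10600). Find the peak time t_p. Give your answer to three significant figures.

t_p ≈ 0.0883 s

Dividing through by 6.68: denominator becomes s² + 35.78 s + 1587.
So ω_n = √1587 = 39.8 rad/s and ζ = 35.78/(2·39.8) = 0.449.
ω_d = 39.8·√(1 − 0.449²) = 35.6 rad/s. t_p = π/ω_d = 0.0883 s.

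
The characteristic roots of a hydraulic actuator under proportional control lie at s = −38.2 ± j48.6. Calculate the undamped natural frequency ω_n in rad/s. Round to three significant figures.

With σ = 38.2, ω_d = 48.6: ω_n = √(σ²+ω_d²) = 61.8 rad/s, ζ = σ/ω_n = 0.618.

ω_n ≈ 61.8 rad/s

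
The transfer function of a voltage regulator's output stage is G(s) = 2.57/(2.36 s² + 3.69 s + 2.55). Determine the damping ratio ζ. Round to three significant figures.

ζ ≈ 0.752

Dividing through by 2.36: denominator becomes s² + 1.564 s + 1.081.
So ω_n = √1.081 = 1.04 rad/s and ζ = 1.564/(2·1.04) = 0.752.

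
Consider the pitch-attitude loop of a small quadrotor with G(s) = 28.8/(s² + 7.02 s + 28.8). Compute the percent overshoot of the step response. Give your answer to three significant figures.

Matching coefficients with s² + 2ζω_n s + ω_n² gives ω_n² = 28.8 ⇒ ω_n = 5.37 rad/s, and ζ = 7.02/(2ω_n) = 0.654.
%OS = 100·exp(−πζ/√(1−ζ²)) = 6.61%.

%OS ≈ 6.61%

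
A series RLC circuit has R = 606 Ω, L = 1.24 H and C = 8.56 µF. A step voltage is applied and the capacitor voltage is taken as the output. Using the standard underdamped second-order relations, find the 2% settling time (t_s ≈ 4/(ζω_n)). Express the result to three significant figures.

t_s ≈ 0.0164 s

For a series RLC circuit (capacitor voltage as output), ω_n = 1/√(LC) = 1/√(1.24 H · 8.56 µF) = 307 rad/s.
ζ = (R/2)·√(C/L) = (606/2)·√(8.56 µF/1.24 H) = 0.796.
t_s ≈ 4/(ζω_n) = 0.0164 s.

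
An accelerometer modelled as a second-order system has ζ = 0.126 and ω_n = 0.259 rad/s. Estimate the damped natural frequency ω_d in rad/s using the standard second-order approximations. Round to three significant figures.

ω_d ≈ 0.257 rad/s

ω_d = ω_n√(1−ζ²) = 0.259·√0.984 = 0.257 rad/s.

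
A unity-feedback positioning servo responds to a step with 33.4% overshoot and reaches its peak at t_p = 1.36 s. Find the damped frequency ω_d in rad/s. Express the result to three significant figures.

t_p = π/ω_d, so ω_d = π/1.36 = 2.31 rad/s.

ω_d ≈ 2.31 rad/s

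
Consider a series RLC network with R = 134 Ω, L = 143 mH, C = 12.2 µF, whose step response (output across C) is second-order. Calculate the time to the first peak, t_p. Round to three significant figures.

t_p ≈ 0.00528 s

For a series RLC circuit (capacitor voltage as output), ω_n = 1/√(LC) = 1/√(143 mH · 12.2 µF) = 757 rad/s.
ζ = (R/2)·√(C/L) = (134/2)·√(12.2 µF/143 mH) = 0.619.
ω_d = ω_n√(1−ζ²) = 595 rad/s. t_p = π/ω_d = 0.00528 s.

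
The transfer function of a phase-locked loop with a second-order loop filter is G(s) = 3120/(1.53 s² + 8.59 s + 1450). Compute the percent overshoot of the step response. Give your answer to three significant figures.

%OS ≈ 75.0%

Dividing through by 1.53: denominator becomes s² + 5.614 s + 947.7.
So ω_n = √947.7 = 30.8 rad/s and ζ = 5.614/(2·30.8) = 0.0912.
Overshoot: exp(−π·0.0912/√(1−0.0912²)) = 0.750, i.e. 75.0%.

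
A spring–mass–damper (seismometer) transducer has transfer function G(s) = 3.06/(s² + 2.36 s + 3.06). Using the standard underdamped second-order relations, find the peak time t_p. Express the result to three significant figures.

t_p ≈ 2.43 s

Comparing the denominator to s² + 2ζω_n s + ω_n²: ω_n = √3.06 = 1.75 rad/s, and 2ζω_n = 2.36 so ζ = 2.36/(2·1.75) = 0.675.
ω_d = 1.75·√(1 − 0.675²) = 1.29 rad/s. Then t_p = π/ω_d = 2.43 s.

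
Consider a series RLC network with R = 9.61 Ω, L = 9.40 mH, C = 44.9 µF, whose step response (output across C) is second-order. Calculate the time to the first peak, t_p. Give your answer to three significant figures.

For a series RLC circuit (capacitor voltage as output), ω_n = 1/√(LC) = 1/√(9.40 mH · 44.9 µF) = 1540 rad/s.
ζ = (R/2)·√(C/L) = (9.61/2)·√(44.9 µF/9.40 mH) = 0.332.
ω_d = ω_n√(1−ζ²) = 1450 rad/s. t_p = π/ω_d = 0.00216 s.

t_p ≈ 0.00216 s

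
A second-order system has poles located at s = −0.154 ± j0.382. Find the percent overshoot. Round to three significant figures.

The poles are at −σ ± jω_d with σ = 0.154 and ω_d = 0.382, so ω_n = √(σ²+ω_d²) = 0.412 rad/s and ζ = σ/ω_n = 0.374.
%OS = 100·exp(−πζ/√(1−ζ²)) = 28.2%.

%OS ≈ 28.2%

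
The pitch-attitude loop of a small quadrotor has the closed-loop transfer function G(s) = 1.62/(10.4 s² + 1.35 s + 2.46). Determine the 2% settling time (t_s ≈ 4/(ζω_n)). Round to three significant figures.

t_s ≈ 61.6 s

Dividing through by 10.4: denominator becomes s² + 0.1298 s + 0.2365.
So ω_n = √0.2365 = 0.486 rad/s and ζ = 0.1298/(2·0.486) = 0.133.
t_s ≈ 4/(ζω_n) = 61.6 s.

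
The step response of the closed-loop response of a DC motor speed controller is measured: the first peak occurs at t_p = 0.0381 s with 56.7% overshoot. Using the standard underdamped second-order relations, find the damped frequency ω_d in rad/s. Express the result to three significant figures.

t_p = π/ω_d, so ω_d = π/0.0381 = 82.5 rad/s.

ω_d ≈ 82.5 rad/s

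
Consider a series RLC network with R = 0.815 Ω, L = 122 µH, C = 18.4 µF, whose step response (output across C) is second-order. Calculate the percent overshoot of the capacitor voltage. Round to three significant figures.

For a series RLC circuit (capacitor voltage as output), ω_n = 1/√(LC) = 1/√(122 µH · 18.4 µF) = 21100 rad/s.
ζ = (R/2)·√(C/L) = (0.815/2)·√(18.4 µF/122 µH) = 0.158.
Overshoot: exp(−π·0.158/√(1−0.158²)) = 0.604, i.e. 60.4%.

%OS ≈ 60.4%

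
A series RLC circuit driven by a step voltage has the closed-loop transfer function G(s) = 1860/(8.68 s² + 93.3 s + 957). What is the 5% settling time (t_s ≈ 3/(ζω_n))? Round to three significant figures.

t_s ≈ 0.558 s

Dividing through by 8.68: denominator becomes s² + 10.75 s + 110.3.
So ω_n = √110.3 = 10.5 rad/s and ζ = 10.75/(2·10.5) = 0.512.
t_s ≈ 3/(ζω_n) = 0.558 s.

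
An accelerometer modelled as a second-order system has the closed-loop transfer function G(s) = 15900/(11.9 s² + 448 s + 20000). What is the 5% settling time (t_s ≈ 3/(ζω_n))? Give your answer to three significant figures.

Dividing through by 11.9: denominator becomes s² + 37.65 s + 1681.
So ω_n = √1681 = 41.0 rad/s and ζ = 37.65/(2·41.0) = 0.459.
t_s ≈ 3/(ζω_n) = 0.159 s.

t_s ≈ 0.159 s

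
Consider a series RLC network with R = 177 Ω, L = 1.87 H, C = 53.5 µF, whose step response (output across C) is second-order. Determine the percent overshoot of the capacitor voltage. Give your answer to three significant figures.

%OS ≈ 18.5%

For a series RLC circuit (capacitor voltage as output), ω_n = 1/√(LC) = 1/√(1.87 H · 53.5 µF) = 100 rad/s.
ζ = (R/2)·√(C/L) = (177/2)·√(53.5 µF/1.87 H) = 0.473.
%OS = 100 e^{−πζ/√(1−ζ²)} with ζ = 0.473 gives 18.5%.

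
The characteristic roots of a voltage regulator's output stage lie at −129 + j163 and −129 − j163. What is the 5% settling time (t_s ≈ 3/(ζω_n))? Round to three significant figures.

t_s ≈ 0.0233 s

For poles at −σ ± jω_d, ζω_n = σ = 129, so t_s ≈ 3/σ = 0.0233 s.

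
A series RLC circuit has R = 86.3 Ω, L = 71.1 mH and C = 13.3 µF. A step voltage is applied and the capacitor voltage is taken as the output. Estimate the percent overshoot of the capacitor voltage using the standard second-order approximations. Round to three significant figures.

For a series RLC circuit (capacitor voltage as output), ω_n = 1/√(LC) = 1/√(71.1 mH · 13.3 µF) = 1030 rad/s.
ζ = (R/2)·√(C/L) = (86.3/2)·√(13.3 µF/71.1 mH) = 0.590.
%OS = 100·exp(−πζ/√(1−ζ²)) = 10.1%.

%OS ≈ 10.1%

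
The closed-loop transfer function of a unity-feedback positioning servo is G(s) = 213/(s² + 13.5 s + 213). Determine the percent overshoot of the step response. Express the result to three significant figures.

%OS ≈ 19.4%

Matching coefficients with s² + 2ζω_n s + ω_n² gives ω_n² = 213 ⇒ ω_n = 14.6 rad/s, and ζ = 13.5/(2ω_n) = 0.463.
Overshoot: exp(−π·0.463/√(1−0.463²)) = 0.194, i.e. 19.4%.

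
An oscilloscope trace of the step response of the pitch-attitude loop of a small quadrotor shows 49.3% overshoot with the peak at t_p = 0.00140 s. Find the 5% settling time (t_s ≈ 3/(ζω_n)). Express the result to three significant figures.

ζ from %OS: ζ = |ln 0.493|/√(π²+ln²0.493) = 0.220.
From t_p = π/ω_d, ω_d = π/0.00140 = 2240 rad/s, so ω_n = ω_d/√(1−ζ²) = 2300 rad/s.
t_s ≈ 3/(ζω_n) = 3/(0.220·2300) = 0.00594 s.

t_s ≈ 0.00594 s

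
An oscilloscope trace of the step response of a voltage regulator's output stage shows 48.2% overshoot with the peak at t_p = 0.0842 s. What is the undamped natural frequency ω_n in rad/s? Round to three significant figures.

ω_n ≈ 38.3 rad/s

ζ from %OS: ζ = |ln 0.482|/√(π²+ln²0.482) = 0.226.
t_p = π/ω_d ⇒ ω_d = 37.3 rad/s; then ω_n = ω_d/√(1−ζ²) = 38.3 rad/s.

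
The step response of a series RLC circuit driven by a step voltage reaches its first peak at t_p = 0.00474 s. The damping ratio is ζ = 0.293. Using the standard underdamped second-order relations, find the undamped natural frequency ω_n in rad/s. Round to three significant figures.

Peak time t_p = π/ω_d, so ω_d = π/t_p = π/0.00474 = 663 rad/s.
ω_n = ω_d/√(1−ζ²) = 663/√0.914 = 693 rad/s.

ω_n ≈ 693 rad/s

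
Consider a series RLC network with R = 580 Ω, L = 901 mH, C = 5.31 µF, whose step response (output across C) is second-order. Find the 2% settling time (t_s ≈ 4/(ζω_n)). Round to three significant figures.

For a series RLC circuit (capacitor voltage as output), ω_n = 1/√(LC) = 1/√(901 mH · 5.31 µF) = 457 rad/s.
ζ = (R/2)·√(C/L) = (580/2)·√(5.31 µF/901 mH) = 0.704.
t_s ≈ 4/(ζω_n) = 0.0124 s.

t_s ≈ 0.0124 s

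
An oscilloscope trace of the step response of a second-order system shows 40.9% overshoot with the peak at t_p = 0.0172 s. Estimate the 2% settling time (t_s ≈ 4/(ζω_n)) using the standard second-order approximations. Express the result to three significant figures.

The overshoot fixes ζ = −ln(OS)/√(π²+ln²(OS)) = 0.274.
From t_p = π/ω_d, ω_d = π/0.0172 = 183 rad/s, so ω_n = ω_d/√(1−ζ²) = 190 rad/s.
t_s ≈ 4/(ζω_n) = 4/(0.274·190) = 0.0770 s.

t_s ≈ 0.0770 s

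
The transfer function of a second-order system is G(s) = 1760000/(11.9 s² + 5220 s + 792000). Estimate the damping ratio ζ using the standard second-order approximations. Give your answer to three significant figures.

Dividing through by 11.9: denominator becomes s² + 438.7 s + 66550.
So ω_n = √66550 = 258 rad/s and ζ = 438.7/(2·258) = 0.850.

ζ ≈ 0.850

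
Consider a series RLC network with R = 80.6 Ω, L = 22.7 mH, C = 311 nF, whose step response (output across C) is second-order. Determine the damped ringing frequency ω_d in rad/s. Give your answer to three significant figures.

ω_d ≈ 11800 rad/s

For a series RLC circuit (capacitor voltage as output), ω_n = 1/√(LC) = 1/√(22.7 mH · 311 nF) = 11900 rad/s.
ζ = (R/2)·√(C/L) = (80.6/2)·√(311 nF/22.7 mH) = 0.149.
The damped frequency ω_d = ω_n√(1−ζ²) = 11800 rad/s.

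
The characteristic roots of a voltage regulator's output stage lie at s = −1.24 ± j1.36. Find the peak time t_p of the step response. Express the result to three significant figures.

t_p = π/ω_d with ω_d = 1.36 (the imaginary part), so t_p = 2.31 s.

t_p ≈ 2.31 s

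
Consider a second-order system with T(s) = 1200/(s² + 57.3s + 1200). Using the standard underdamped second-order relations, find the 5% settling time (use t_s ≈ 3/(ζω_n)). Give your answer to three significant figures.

Comparing the denominator to s² + 2ζω_n s + ω_n²: ω_n = √1200 = 34.6 rad/s, and 2ζω_n = 57.3 so ζ = 57.3/(2·34.6) = 0.827.
t_s ≈ 3/(ζω_n) = 3/(0.827·34.6) = 0.105 s.

t_s ≈ 0.105 s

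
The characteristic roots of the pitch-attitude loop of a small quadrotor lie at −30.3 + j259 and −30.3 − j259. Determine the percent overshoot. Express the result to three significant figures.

With σ = 30.3, ω_d = 259: ω_n = √(σ²+ω_d²) = 261 rad/s, ζ = σ/ω_n = 0.116.
Overshoot: exp(−π·0.116/√(1−0.116²)) = 0.692, i.e. 69.2%.

%OS ≈ 69.2%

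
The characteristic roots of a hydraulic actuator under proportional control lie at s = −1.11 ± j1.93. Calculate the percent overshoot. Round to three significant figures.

The poles are at −σ ± jω_d with σ = 1.11 and ω_d = 1.93, so ω_n = √(σ²+ω_d²) = 2.23 rad/s and ζ = σ/ω_n = 0.499.
%OS = 100 e^{−πζ/√(1−ζ²)} with ζ = 0.499 gives 16.4%.

%OS ≈ 16.4%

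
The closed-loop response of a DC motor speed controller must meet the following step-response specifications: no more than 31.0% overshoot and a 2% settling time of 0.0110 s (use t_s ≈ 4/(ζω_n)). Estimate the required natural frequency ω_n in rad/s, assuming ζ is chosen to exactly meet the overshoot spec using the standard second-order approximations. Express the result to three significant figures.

Inverting the overshoot relation: ζ = |ln 0.310|/√(π² + ln²0.310) = 0.349.
Then ω_n = 4/(ζ t_s) = 4/(0.349 × 0.0110) = 1040 rad/s.

ω_n ≈ 1040 rad/s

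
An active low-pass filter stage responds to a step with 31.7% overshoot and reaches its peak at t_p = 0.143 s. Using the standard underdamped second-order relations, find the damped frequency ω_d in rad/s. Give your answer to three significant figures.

ω_d ≈ 22.0 rad/s

t_p = π/ω_d, so ω_d = π/0.143 = 22.0 rad/s.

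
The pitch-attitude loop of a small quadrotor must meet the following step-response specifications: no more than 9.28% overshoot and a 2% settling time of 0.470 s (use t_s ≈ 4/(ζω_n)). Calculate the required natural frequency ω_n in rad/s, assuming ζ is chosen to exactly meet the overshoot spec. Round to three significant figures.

ω_n ≈ 14.1 rad/s

From %OS = 100·exp(−πζ/√(1−ζ²)), invert to get ζ = −ln(OS)/√(π² + ln²(OS)) with OS = 0.0928.
−ln 0.0928 = 2.377, so ζ = 2.377/√(π² + 5.652) = 0.603.
Then ω_n = 4/(ζ t_s) = 4/(0.603 × 0.470) = 14.1 rad/s.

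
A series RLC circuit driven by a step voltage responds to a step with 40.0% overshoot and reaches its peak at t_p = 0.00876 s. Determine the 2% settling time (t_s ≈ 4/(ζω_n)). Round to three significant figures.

ζ from %OS: ζ = |ln 0.400|/√(π²+ln²0.400) = 0.280.
t_p = π/ω_d ⇒ ω_d = 359 rad/s; then ω_n = ω_d/√(1−ζ²) = 374 rad/s.
t_s ≈ 4/(ζω_n) = 4/(0.280·374) = 0.0382 s.

t_s ≈ 0.0382 s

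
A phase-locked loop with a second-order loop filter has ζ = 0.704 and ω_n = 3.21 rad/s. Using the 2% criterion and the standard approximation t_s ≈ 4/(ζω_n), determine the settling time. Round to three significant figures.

t_s ≈ 4/(ζω_n) = 4/(0.704 × 3.21) = 1.77 s.

t_s ≈ 1.77 s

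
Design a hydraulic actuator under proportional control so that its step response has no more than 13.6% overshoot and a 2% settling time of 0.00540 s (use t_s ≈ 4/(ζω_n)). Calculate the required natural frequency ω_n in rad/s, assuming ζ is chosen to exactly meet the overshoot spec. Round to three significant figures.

Inverting the overshoot relation: ζ = |ln 0.136|/√(π² + ln²0.136) = 0.536.
Then ω_n = 4/(ζ t_s) = 4/(0.536 × 0.00540) = 1380 rad/s.

ω_n ≈ 1380 rad/s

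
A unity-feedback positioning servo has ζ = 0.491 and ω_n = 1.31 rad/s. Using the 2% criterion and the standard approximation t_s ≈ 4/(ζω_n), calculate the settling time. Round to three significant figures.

t_s ≈ 4/(ζω_n) = 4/(0.491 × 1.31) = 6.22 s.

t_s ≈ 6.22 s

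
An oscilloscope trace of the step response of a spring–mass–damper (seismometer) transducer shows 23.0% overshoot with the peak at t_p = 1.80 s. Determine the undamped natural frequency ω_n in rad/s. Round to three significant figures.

ω_n ≈ 1.93 rad/s

From the overshoot, ζ = −ln(OS)/√(π²+ln²(OS)) = 0.424.
From t_p = π/ω_d, ω_d = π/1.80 = 1.75 rad/s, so ω_n = ω_d/√(1−ζ²) = 1.93 rad/s.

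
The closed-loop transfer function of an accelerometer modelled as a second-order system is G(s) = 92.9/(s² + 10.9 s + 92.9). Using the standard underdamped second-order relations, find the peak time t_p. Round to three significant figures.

Comparing the denominator to s² + 2ζω_n s + ω_n²: ω_n = √92.9 = 9.64 rad/s, and 2ζω_n = 10.9 so ζ = 10.9/(2·9.64) = 0.565.
ω_d = ω_n√(1−ζ²) = 7.95 rad/s. Then t_p = π/ω_d = 0.395 s.

t_p ≈ 0.395 s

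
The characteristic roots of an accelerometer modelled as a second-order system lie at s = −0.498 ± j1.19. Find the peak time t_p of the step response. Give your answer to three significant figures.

t_p ≈ 2.64 s

t_p = π/ω_d with ω_d = 1.19 (the imaginary part), so t_p = 2.64 s.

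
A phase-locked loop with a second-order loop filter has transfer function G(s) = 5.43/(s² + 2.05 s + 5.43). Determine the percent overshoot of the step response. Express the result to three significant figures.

Matching coefficients with s² + 2ζω_n s + ω_n² gives ω_n² = 5.43 ⇒ ω_n = 2.33 rad/s, and ζ = 2.05/(2ω_n) = 0.440.
%OS = 100 e^{−πζ/√(1−ζ²)} with ζ = 0.440 gives 21.5%.

%OS ≈ 21.5%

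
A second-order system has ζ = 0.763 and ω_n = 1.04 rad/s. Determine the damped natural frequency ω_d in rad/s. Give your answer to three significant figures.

ω_d = ω_n√(1−ζ²) = 1.04·√0.418 = 0.672 rad/s.

ω_d ≈ 0.672 rad/s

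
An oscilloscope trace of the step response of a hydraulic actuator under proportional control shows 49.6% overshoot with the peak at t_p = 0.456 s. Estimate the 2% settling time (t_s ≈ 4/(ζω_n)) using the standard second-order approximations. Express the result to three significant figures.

t_s ≈ 2.60 s

The overshoot fixes ζ = −ln(OS)/√(π²+ln²(OS)) = 0.218.
t_p = π/ω_d ⇒ ω_d = 6.89 rad/s; then ω_n = ω_d/√(1−ζ²) = 7.06 rad/s.
t_s ≈ 4/(ζω_n) = 4/(0.218·7.06) = 2.60 s.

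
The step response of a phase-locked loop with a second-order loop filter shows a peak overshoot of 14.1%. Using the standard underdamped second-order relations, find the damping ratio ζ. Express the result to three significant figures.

From %OS = 100·exp(−πζ/√(1−ζ²)), invert to get ζ = −ln(OS)/√(π² + ln²(OS)) with OS = 0.141.
−ln 0.141 = 1.959, so ζ = 1.959/√(π² + 3.838) = 0.529.

ζ ≈ 0.529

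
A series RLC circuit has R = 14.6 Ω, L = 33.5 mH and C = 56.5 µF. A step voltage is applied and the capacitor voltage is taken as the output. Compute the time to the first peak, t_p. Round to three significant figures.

t_p ≈ 0.00453 s

For a series RLC circuit (capacitor voltage as output), ω_n = 1/√(LC) = 1/√(33.5 mH · 56.5 µF) = 727 rad/s.
ζ = (R/2)·√(C/L) = (14.6/2)·√(56.5 µF/33.5 mH) = 0.300.
ω_d = 727·√(1 − 0.300²) = 693 rad/s. t_p = π/ω_d = 0.00453 s.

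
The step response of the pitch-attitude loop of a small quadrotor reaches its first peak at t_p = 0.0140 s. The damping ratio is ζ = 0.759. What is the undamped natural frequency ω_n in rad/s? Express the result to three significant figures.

Peak time t_p = π/ω_d, so ω_d = π/t_p = π/0.0140 = 224 rad/s.
ω_n = ω_d/√(1−ζ²) = 224/√0.424 = 345 rad/s.

ω_n ≈ 345 rad/s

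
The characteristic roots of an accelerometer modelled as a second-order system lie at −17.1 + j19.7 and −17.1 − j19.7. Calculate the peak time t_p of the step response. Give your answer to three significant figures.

t_p = π/ω_d with ω_d = 19.7 (the imaginary part), so t_p = 0.159 s.

t_p ≈ 0.159 s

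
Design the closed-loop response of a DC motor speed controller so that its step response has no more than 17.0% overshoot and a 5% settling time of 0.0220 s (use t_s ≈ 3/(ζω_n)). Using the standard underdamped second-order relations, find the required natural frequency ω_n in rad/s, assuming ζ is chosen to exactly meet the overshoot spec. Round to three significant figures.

ω_n ≈ 278 rad/s

ζ = −ln(OS)/√(π² + (ln OS)²). With OS = 0.170, ln OS = −1.772 and ζ = 1.772/3.607 = 0.491.
From t_s ≈ 3/(ζω_n): ω_n = 3/(ζ·t_s) = 3/(0.491·0.0220) = 278 rad/s.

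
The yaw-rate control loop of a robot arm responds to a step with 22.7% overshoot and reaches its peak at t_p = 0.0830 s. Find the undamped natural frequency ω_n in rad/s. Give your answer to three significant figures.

ω_n ≈ 41.9 rad/s

From the overshoot, ζ = −ln(OS)/√(π²+ln²(OS)) = 0.427.
t_p = π/ω_d ⇒ ω_d = 37.9 rad/s; then ω_n = ω_d/√(1−ζ²) = 41.9 rad/s.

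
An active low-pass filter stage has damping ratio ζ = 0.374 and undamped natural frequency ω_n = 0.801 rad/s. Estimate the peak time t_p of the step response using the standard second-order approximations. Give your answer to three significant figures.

t_p ≈ 4.23 s

The damped frequency is ω_d = ω_n√(1−ζ²) = 0.801·√(1−0.140) = 0.743 rad/s.
Peak time t_p = π/ω_d = π/0.743 = 4.23 s.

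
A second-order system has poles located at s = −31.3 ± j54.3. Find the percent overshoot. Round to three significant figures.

The poles are at −σ ± jω_d with σ = 31.3 and ω_d = 54.3, so ω_n = √(σ²+ω_d²) = 62.7 rad/s and ζ = σ/ω_n = 0.499.
%OS = 100 e^{−πζ/√(1−ζ²)} with ζ = 0.499 gives 16.4%.

%OS ≈ 16.4%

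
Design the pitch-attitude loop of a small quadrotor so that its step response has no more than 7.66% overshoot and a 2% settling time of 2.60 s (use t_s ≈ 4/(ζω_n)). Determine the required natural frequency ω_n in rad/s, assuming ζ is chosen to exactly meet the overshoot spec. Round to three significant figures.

Inverting the overshoot relation: ζ = |ln 0.0766|/√(π² + ln²0.0766) = 0.633.
Then ω_n = 4/(ζ t_s) = 4/(0.633 × 2.60) = 2.43 rad/s.

ω_n ≈ 2.43 rad/s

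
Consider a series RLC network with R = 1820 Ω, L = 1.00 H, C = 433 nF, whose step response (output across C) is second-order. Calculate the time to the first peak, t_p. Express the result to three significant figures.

t_p ≈ 0.00258 s

For a series RLC circuit (capacitor voltage as output), ω_n = 1/√(LC) = 1/√(1.00 H · 433 nF) = 1520 rad/s.
ζ = (R/2)·√(C/L) = (1820/2)·√(433 nF/1.00 H) = 0.599.
The damped frequency ω_d = ω_n√(1−ζ²) = 1220 rad/s. t_p = π/ω_d = 0.00258 s.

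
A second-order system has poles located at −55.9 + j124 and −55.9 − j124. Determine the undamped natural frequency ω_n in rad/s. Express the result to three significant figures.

With σ = 55.9, ω_d = 124: ω_n = √(σ²+ω_d²) = 136 rad/s, ζ = σ/ω_n = 0.411.

ω_n ≈ 136 rad/s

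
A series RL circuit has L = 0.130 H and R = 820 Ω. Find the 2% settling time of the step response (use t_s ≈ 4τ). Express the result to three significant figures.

t_s ≈ 0.000634 s

τ = L/R = 0.130/820 = 0.000159 s.
t_s ≈ 4τ = 0.000634 s.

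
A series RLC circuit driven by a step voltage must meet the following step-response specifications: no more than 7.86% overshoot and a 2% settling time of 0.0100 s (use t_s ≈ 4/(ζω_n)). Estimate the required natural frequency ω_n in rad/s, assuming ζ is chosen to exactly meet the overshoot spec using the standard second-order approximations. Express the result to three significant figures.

ζ = −ln(OS)/√(π² + (ln OS)²). With OS = 0.0786, ln OS = −2.543 and ζ = 2.543/4.042 = 0.629.
Then ω_n = 4/(ζ t_s) = 4/(0.629 × 0.0100) = 636 rad/s.

ω_n ≈ 636 rad/s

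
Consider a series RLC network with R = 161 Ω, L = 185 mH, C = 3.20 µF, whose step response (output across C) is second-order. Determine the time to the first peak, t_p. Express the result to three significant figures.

For a series RLC circuit (capacitor voltage as output), ω_n = 1/√(LC) = 1/√(185 mH · 3.20 µF) = 1300 rad/s.
ζ = (R/2)·√(C/L) = (161/2)·√(3.20 µF/185 mH) = 0.335.
The damped frequency ω_d = ω_n√(1−ζ²) = 1220 rad/s. t_p = π/ω_d = 0.00257 s.

t_p ≈ 0.00257 s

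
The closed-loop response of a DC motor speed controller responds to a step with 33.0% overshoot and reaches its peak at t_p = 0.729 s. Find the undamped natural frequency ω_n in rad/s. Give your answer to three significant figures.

ω_n ≈ 4.57 rad/s

ζ from %OS: ζ = |ln 0.330|/√(π²+ln²0.330) = 0.333.
From t_p = π/ω_d, ω_d = π/0.729 = 4.31 rad/s, so ω_n = ω_d/√(1−ζ²) = 4.57 rad/s.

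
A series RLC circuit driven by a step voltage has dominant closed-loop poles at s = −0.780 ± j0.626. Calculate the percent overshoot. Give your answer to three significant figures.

|pole| = ω_n = √(0.780² + 0.626²) = 1.00 rad/s; ζ = cos θ = σ/ω_n = 0.780.
%OS = 100·exp(−πζ/√(1−ζ²)) = 2.00%.

%OS ≈ 2.00%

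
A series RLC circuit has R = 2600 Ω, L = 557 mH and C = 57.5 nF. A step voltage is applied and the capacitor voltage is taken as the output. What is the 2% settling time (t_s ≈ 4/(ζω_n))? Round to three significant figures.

For a series RLC circuit (capacitor voltage as output), ω_n = 1/√(LC) = 1/√(557 mH · 57.5 nF) = 5590 rad/s.
ζ = (R/2)·√(C/L) = (2600/2)·√(57.5 nF/557 mH) = 0.418.
t_s ≈ 4/(ζω_n) = 0.00171 s.

t_s ≈ 0.00171 s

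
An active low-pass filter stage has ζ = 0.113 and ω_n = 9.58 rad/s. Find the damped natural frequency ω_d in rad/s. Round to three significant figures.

ω_d ≈ 9.52 rad/s

ω_d = ω_n√(1−ζ²) = 9.58·√0.987 = 9.52 rad/s.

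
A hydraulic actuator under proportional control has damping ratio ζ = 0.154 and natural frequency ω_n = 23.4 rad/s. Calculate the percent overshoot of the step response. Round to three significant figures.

%OS ≈ 61.3%

For an underdamped second-order system, %OS = 100·exp(−πζ/√(1−ζ²)).
πζ/√(1−ζ²) = π·0.154/√(1−0.0237) = 0.4896, so %OS = 100·e^(−0.4896) = 61.3%.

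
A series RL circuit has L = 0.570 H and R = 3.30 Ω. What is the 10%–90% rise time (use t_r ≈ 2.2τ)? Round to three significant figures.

τ = L/R = 0.570/3.30 = 0.173 s.
t_r ≈ 2.2τ = 0.380 s.

t_r ≈ 0.380 s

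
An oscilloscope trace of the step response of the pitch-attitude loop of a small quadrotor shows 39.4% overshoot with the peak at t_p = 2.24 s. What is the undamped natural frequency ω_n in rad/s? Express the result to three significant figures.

From the overshoot, ζ = −ln(OS)/√(π²+ln²(OS)) = 0.284.
From t_p = π/ω_d, ω_d = π/2.24 = 1.40 rad/s, so ω_n = ω_d/√(1−ζ²) = 1.46 rad/s.

ω_n ≈ 1.46 rad/s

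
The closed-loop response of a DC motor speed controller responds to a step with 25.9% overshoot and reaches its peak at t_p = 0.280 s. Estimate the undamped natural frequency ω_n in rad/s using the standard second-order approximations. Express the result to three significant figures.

ω_n ≈ 12.2 rad/s

The overshoot fixes ζ = −ln(OS)/√(π²+ln²(OS)) = 0.395.
From t_p = π/ω_d, ω_d = π/0.280 = 11.2 rad/s, so ω_n = ω_d/√(1−ζ²) = 12.2 rad/s.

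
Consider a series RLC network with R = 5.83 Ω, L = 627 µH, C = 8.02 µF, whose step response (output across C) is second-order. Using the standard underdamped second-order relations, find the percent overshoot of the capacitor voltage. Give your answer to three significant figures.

%OS ≈ 33.4%

For a series RLC circuit (capacitor voltage as output), ω_n = 1/√(LC) = 1/√(627 µH · 8.02 µF) = 14100 rad/s.
ζ = (R/2)·√(C/L) = (5.83/2)·√(8.02 µF/627 µH) = 0.330.
Overshoot: exp(−π·0.330/√(1−0.330²)) = 0.334, i.e. 33.4%.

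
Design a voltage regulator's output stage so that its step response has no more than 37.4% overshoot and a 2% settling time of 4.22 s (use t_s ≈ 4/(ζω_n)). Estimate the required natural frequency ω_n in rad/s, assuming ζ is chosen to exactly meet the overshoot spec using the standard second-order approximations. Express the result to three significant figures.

ζ = −ln(OS)/√(π² + (ln OS)²). With OS = 0.374, ln OS = −0.9835 and ζ = 0.9835/3.292 = 0.299.
Then ω_n = 4/(ζ t_s) = 4/(0.299 × 4.22) = 3.17 rad/s.

ω_n ≈ 3.17 rad/s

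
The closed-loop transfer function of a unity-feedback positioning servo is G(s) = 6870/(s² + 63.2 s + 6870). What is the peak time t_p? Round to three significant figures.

ω_n = √6870 = 82.9 rad/s; ζ = 63.2/(2·82.9) = 0.381.
The damped frequency ω_d = ω_n√(1−ζ²) = 76.6 rad/s. Then t_p = π/ω_d = 0.0410 s.

t_p ≈ 0.0410 s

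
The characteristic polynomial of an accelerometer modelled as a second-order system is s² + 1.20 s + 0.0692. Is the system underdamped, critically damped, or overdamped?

overdamped

a² − 4b = 1.2 > 0 (two distinct real roots); the system is overdamped.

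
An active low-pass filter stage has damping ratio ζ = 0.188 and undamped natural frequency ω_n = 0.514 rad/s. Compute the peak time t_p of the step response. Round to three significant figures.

The damped frequency is ω_d = ω_n√(1−ζ²) = 0.514·√(1−0.0353) = 0.505 rad/s.
Peak time t_p = π/ω_d = π/0.505 = 6.22 s.

t_p ≈ 6.22 s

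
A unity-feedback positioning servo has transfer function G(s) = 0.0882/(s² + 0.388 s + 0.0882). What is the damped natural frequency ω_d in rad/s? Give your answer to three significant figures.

ω_n = √0.0882 = 0.297 rad/s; ζ = 0.388/(2·0.297) = 0.653.
ω_d = ω_n√(1−ζ²) = 0.225 rad/s.

ω_d ≈ 0.225 rad/s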